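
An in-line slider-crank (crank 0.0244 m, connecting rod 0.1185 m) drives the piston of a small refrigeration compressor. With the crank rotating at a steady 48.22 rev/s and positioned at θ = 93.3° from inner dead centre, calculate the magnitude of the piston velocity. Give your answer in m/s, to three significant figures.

ω = 2π·48.2 = 303 rad/s
For an in-line slider-crank, x = r cosθ + √(L² − r² sin²θ), so v = −rω sinθ·[1 + r cosθ/√(L² − r² sin²θ)].
With r = 0.0244 m, L = 0.1185 m, θ = 93.3°: √(L² − r² sin²θ) = 0.11597 m.
v = −0.0244·303·0.99834·[1 + 0.0244·-0.05756/0.11597] = -7.2909 m/s.
|v| = 7.2909 m/s.

7.29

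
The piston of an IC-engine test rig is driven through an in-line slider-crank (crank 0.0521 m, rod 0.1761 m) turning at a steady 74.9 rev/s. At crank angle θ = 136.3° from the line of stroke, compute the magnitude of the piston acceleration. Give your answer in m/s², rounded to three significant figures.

8100

ω = 2π·74.9 = 470.6 rad/s
x(θ) = r cosθ + √(L² − r² sin²θ); with ω constant, a = ω²·d²x/dθ².
d²x/dθ² = −r cosθ − r²(cos2θ)/√u − r⁴ sin²2θ/(4u^{3/2}),  u = L² − r² sin²θ = 0.0297156 m².
Substituting r = 0.0521 m, L = 0.1761 m, θ = 136.3°: d²x/dθ² = +0.036593 m.
a = ω²·d²x/dθ² = (470.6)²·(+0.036593) = +8104.5 m/s²;  |a| = 8104.5 m/s².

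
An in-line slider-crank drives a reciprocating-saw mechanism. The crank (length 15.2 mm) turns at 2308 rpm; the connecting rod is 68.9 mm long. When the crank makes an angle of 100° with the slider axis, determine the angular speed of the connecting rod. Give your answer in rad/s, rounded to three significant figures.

ω = 241.7 rad/s (converted from 2308 rpm).
The rod makes angle φ with the slider axis where L sinφ = r sinθ; differentiating, L cosφ·φ̇ = r ω cosθ.
L cosφ = √(L² − r² sin²θ) = 0.067254 m.
|ω_rod| = r ω |cosθ| / √(L² − r² sin²θ) = 0.0152·241.7·0.17365/0.067254 = 9.4855 rad/s.

9.49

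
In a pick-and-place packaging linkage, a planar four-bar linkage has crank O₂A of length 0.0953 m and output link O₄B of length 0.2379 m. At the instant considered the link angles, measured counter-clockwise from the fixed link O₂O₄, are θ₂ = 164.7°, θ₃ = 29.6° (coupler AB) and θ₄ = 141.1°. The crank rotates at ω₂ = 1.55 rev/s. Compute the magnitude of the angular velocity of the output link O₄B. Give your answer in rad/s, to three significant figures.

2.96

ω₂ = 9.739 rad/s (from 1.55 rev/s).
Differentiating the loop-closure r₂e^{iθ₂}+r₃e^{iθ₃}=r₁+r₄e^{iθ₄} gives r₂ω₂e^{iθ₂}+r₃ω₃e^{iθ₃}=r₄ω₄e^{iθ₄}.
Eliminating the other unknown: ω₄ = r₂ω₂ sin(θ₂−θ₃) / [r₄ sin(θ₄−θ₃)].
Numerator sine = +0.70587; denominator sine = +0.93042.
Result = 0.0953·9.739·(+0.70587) / (0.2379·(+0.93042)) = +2.9598 rad/s; magnitude 2.9598 rad/s.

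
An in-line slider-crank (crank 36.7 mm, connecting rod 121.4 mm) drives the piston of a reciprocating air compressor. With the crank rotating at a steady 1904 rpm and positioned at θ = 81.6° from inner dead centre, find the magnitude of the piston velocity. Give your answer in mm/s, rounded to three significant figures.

7570

ω = 2π·1904/60 = 199.4 rad/s
For an in-line slider-crank, x = r cosθ + √(L² − r² sin²θ), so v = −rω sinθ·[1 + r cosθ/√(L² − r² sin²θ)].
With r = 0.0367 m, L = 0.1214 m, θ = 81.6°: √(L² − r² sin²θ) = 0.11584 m.
v = −0.0367·199.4·0.98927·[1 + 0.0367·0.14608/0.11584] = -7.574 m/s.
|v| = 7.574 m/s = 7574 mm/s.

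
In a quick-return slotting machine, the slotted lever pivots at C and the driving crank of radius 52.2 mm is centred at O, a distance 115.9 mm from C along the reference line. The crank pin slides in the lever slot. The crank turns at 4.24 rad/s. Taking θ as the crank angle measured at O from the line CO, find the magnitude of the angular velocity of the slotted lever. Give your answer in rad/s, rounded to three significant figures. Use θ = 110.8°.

ω = 4.24 rad/s
Crank pin A relative to C: A = (d + r cosθ, r sinθ); lever angle φ = atan2(r sinθ, d + r cosθ).
Differentiating tanφ: φ̇ = rω(d cosθ + r)/(d² + r² + 2dr cosθ).
d² + r² + 2dr cosθ = |CA|² = 0.0118609 m²;  d cosθ + r = +0.011043 m.
|ω_lever| = |0.0522·4.24·+0.011043| / 0.0118609 = 0.20607 rad/s.

0.206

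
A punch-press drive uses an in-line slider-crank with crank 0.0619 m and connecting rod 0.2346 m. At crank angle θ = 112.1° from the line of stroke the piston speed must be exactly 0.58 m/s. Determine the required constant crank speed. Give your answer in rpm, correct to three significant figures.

For an in-line slider-crank, |v_piston| = rω|sinθ|·[1 + r cosθ/√(L² − r² sin²θ)].
With r = 0.0619 m, L = 0.2346 m, θ = 112.1°: the bracketed kinematic factor |dx/dθ| = 0.051481 m.
ω = v/|dx/dθ| = 0.58/0.051481 = 11.266 rad/s.
N = 60ω/(2π) = 107.59 rpm.

108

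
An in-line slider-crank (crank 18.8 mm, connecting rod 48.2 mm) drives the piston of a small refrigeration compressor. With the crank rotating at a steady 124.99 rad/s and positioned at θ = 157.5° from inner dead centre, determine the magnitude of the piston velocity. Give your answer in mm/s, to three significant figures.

572

ω = 125 rad/s
For an in-line slider-crank, x = r cosθ + √(L² − r² sin²θ), so v = −rω sinθ·[1 + r cosθ/√(L² − r² sin²θ)].
With r = 0.0188 m, L = 0.0482 m, θ = 157.5°: √(L² − r² sin²θ) = 0.04766 m.
v = −0.0188·125·0.38268·[1 + 0.0188·-0.92388/0.04766] = -0.57152 m/s.
|v| = 0.57152 m/s = 571.52 mm/s.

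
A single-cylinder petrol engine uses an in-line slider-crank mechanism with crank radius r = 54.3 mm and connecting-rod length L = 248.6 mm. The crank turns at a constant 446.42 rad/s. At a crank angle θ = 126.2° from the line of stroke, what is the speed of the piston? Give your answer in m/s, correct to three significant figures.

17.0

ω = 446.4 rad/s
For an in-line slider-crank, x = r cosθ + √(L² − r² sin²θ), so v = −rω sinθ·[1 + r cosθ/√(L² − r² sin²θ)].
With r = 0.0543 m, L = 0.2486 m, θ = 126.2°: √(L² − r² sin²θ) = 0.24471 m.
v = −0.0543·446.4·0.80696·[1 + 0.0543·-0.59061/0.24471] = -16.998 m/s.
|v| = 16.998 m/s.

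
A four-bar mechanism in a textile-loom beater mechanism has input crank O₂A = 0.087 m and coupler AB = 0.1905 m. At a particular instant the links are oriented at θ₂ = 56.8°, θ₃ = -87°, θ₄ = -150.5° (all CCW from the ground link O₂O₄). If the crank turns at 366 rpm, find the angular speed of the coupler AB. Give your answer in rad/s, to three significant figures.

8.97

ω₂ = 38.33 rad/s (from 366 rpm).
Differentiating the loop-closure r₂e^{iθ₂}+r₃e^{iθ₃}=r₁+r₄e^{iθ₄} gives r₂ω₂e^{iθ₂}+r₃ω₃e^{iθ₃}=r₄ω₄e^{iθ₄}.
Eliminating the other unknown: ω₃ = r₂ω₂ sin(θ₄−θ₂) / [r₃ sin(θ₃−θ₄)].
Numerator sine = +0.45865; denominator sine = +0.89493.
Result = 0.087·38.33·(+0.45865) / (0.1905·(+0.89493)) = +8.9706 rad/s; magnitude 8.9706 rad/s.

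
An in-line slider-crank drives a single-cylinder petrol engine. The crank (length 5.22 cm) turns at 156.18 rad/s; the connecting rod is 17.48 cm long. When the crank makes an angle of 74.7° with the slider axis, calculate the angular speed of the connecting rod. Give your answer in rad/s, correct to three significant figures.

12.9

ω = 156.2 rad/s
The rod makes angle φ with the slider axis where L sinφ = r sinθ; differentiating, L cosφ·φ̇ = r ω cosθ.
L cosφ = √(L² − r² sin²θ) = 0.16739 m.
|ω_rod| = r ω |cosθ| / √(L² − r² sin²θ) = 0.0522·156.2·0.26387/0.16739 = 12.852 rad/s.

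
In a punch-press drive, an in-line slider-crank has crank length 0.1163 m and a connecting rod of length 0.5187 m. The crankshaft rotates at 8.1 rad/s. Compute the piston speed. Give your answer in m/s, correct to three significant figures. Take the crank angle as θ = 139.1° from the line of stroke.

ω = 8.1 rad/s
For an in-line slider-crank, x = r cosθ + √(L² − r² sin²θ), so v = −rω sinθ·[1 + r cosθ/√(L² − r² sin²θ)].
With r = 0.1163 m, L = 0.5187 m, θ = 139.1°: √(L² − r² sin²θ) = 0.51308 m.
v = −0.1163·8.1·0.65474·[1 + 0.1163·-0.75585/0.51308] = -0.51111 m/s.
|v| = 0.51111 m/s.

0.511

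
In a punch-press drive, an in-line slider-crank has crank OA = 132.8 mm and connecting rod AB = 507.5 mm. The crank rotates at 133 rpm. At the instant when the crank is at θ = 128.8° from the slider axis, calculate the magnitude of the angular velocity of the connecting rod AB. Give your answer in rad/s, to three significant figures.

2.33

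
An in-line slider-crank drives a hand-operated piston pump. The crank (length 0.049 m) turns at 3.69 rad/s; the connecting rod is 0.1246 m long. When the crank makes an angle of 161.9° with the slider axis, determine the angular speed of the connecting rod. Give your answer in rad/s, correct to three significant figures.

ω = 3.69 rad/s
The rod makes angle φ with the slider axis where L sinφ = r sinθ; differentiating, L cosφ·φ̇ = r ω cosθ.
L cosφ = √(L² − r² sin²θ) = 0.12367 m.
|ω_rod| = r ω |cosθ| / √(L² − r² sin²θ) = 0.049·3.69·0.95052/0.12367 = 1.3897 rad/s.

1.39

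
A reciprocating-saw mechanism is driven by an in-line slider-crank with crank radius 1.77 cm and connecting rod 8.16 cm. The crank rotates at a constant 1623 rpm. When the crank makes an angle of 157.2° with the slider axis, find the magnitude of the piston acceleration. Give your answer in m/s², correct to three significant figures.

ω = 2π·1623/60 = 170 rad/s
x(θ) = r cosθ + √(L² − r² sin²θ); with ω constant, a = ω²·d²x/dθ².
d²x/dθ² = −r cosθ − r²(cos2θ)/√u − r⁴ sin²2θ/(4u^{3/2}),  u = L² − r² sin²θ = 0.00661151 m².
Substituting r = 0.0177 m, L = 0.0816 m, θ = 157.2°: d²x/dθ² = +0.013598 m.
a = ω²·d²x/dθ² = (170)²·(+0.013598) = +392.79 m/s²;  |a| = 392.79 m/s².

393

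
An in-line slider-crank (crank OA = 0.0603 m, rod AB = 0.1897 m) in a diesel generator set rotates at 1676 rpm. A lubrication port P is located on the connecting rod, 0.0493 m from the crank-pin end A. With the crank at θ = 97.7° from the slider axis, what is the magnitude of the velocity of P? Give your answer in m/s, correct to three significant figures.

10.4

ω = 175.5 rad/s.  Crank-pin speed |V_A| = rω = 10.583 m/s, perpendicular to OA.
Rod angle: sinφ = −(r/L) sinθ ⇒ φ = -18.361°; ω_rod = −rω cosθ/√(L²−r²sin²θ) = +7.876 rad/s.
V_P = V_A + ω_rod × AP, with AP = 0.0493 m along the rod.
Components: V_Px = −rω sinθ − a·ω_rod·sinφ = -10.366 m/s;  V_Py = rω cosθ + a·ω_rod·cosφ = -1.0495 m/s.
|V_P| = √(V_Px² + V_Py²) = 10.419 m/s.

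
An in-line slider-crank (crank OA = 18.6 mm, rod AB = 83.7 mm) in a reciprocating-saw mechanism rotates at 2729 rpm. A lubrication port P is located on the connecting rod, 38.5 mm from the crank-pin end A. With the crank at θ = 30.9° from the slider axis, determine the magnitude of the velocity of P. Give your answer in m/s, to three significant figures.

ω = 285.8 rad/s.  Crank-pin speed |V_A| = rω = 5.3155 m/s, perpendicular to OA.
Rod angle: sinφ = −(r/L) sinθ ⇒ φ = -6.553°; ω_rod = −rω cosθ/√(L²−r²sin²θ) = -54.851 rad/s.
V_P = V_A + ω_rod × AP, with AP = 0.0385 m along the rod.
Components: V_Px = −rω sinθ − a·ω_rod·sinφ = -2.9707 m/s;  V_Py = rω cosθ + a·ω_rod·cosφ = +2.4631 m/s.
|V_P| = √(V_Px² + V_Py²) = 3.859 m/s.

3.86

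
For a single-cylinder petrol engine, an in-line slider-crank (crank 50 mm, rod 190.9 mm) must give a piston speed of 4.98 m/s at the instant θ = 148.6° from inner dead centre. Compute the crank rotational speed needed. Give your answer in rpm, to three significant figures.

2360

For an in-line slider-crank, |v_piston| = rω|sinθ|·[1 + r cosθ/√(L² − r² sin²θ)].
With r = 0.05 m, L = 0.1909 m, θ = 148.6°: the bracketed kinematic factor |dx/dθ| = 0.020172 m.
ω = v/|dx/dθ| = 4.98/0.020172 = 246.88 rad/s.
N = 60ω/(2π) = 2357.5 rpm.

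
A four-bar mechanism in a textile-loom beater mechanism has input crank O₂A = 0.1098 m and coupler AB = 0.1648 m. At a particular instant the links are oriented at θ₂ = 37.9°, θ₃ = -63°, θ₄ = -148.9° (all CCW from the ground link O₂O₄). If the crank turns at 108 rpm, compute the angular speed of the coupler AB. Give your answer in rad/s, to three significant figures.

0.894

ω₂ = 11.31 rad/s (from 108 rpm).
Differentiating the loop-closure r₂e^{iθ₂}+r₃e^{iθ₃}=r₁+r₄e^{iθ₄} gives r₂ω₂e^{iθ₂}+r₃ω₃e^{iθ₃}=r₄ω₄e^{iθ₄}.
Eliminating the other unknown: ω₃ = r₂ω₂ sin(θ₄−θ₂) / [r₃ sin(θ₃−θ₄)].
Numerator sine = +0.11840; denominator sine = +0.99744.
Result = 0.1098·11.31·(+0.11840) / (0.1648·(+0.99744)) = +0.89449 rad/s; magnitude 0.89449 rad/s.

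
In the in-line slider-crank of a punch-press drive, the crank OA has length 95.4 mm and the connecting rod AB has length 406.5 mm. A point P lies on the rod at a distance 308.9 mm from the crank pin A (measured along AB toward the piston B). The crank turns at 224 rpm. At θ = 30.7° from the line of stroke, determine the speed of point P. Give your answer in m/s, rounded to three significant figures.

ω = 23.46 rad/s.  Crank-pin speed |V_A| = rω = 2.2378 m/s, perpendicular to OA.
Rod angle: sinφ = −(r/L) sinθ ⇒ φ = -6.882°; ω_rod = −rω cosθ/√(L²−r²sin²θ) = -4.7679 rad/s.
V_P = V_A + ω_rod × AP, with AP = 0.3089 m along the rod.
Components: V_Px = −rω sinθ − a·ω_rod·sinφ = -1.319 m/s;  V_Py = rω cosθ + a·ω_rod·cosφ = +0.462 m/s.
|V_P| = √(V_Px² + V_Py²) = 1.3975 m/s.

1.40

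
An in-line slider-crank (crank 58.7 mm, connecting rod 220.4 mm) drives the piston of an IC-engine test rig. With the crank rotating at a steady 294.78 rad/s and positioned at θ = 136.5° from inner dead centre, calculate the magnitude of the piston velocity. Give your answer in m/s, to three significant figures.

9.57

ω = 294.8 rad/s
For an in-line slider-crank, x = r cosθ + √(L² − r² sin²θ), so v = −rω sinθ·[1 + r cosθ/√(L² − r² sin²θ)].
With r = 0.0587 m, L = 0.2204 m, θ = 136.5°: √(L² − r² sin²θ) = 0.21666 m.
v = −0.0587·294.8·0.68835·[1 + 0.0587·-0.72537/0.21666] = -9.5702 m/s.
|v| = 9.5702 m/s.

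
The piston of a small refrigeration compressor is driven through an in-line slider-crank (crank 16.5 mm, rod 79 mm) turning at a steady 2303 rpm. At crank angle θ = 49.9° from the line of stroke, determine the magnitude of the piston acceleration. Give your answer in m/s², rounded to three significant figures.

ω = 2π·2303/60 = 241.2 rad/s
x(θ) = r cosθ + √(L² − r² sin²θ); with ω constant, a = ω²·d²x/dθ².
d²x/dθ² = −r cosθ − r²(cos2θ)/√u − r⁴ sin²2θ/(4u^{3/2}),  u = L² − r² sin²θ = 0.00608171 m².
Substituting r = 0.0165 m, L = 0.079 m, θ = 49.9°: d²x/dθ² = -0.010072 m.
a = ω²·d²x/dθ² = (241.2)²·(-0.010072) = -585.8 m/s²;  |a| = 585.8 m/s².

586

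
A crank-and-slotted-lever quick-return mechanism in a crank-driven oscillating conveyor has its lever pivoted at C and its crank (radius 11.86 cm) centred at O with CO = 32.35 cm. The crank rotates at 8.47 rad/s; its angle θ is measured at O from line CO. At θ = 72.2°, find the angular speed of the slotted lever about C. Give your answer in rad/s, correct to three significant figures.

ω = 8.47 rad/s
Crank pin A relative to C: A = (d + r cosθ, r sinθ); lever angle φ = atan2(r sinθ, d + r cosθ).
Differentiating tanφ: φ̇ = rω(d cosθ + r)/(d² + r² + 2dr cosθ).
d² + r² + 2dr cosθ = |CA|² = 0.142175 m²;  d cosθ + r = +0.21749 m.
|ω_lever| = |0.1186·8.47·+0.21749| / 0.142175 = 1.5367 rad/s.

1.54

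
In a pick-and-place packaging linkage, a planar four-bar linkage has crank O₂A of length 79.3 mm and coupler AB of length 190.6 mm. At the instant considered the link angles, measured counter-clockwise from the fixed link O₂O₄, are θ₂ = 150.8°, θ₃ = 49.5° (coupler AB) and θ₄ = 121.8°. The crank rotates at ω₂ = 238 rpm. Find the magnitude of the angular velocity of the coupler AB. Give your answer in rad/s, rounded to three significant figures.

ω₂ = 24.92 rad/s (from 238 rpm).
Differentiating the loop-closure r₂e^{iθ₂}+r₃e^{iθ₃}=r₁+r₄e^{iθ₄} gives r₂ω₂e^{iθ₂}+r₃ω₃e^{iθ₃}=r₄ω₄e^{iθ₄}.
Eliminating the other unknown: ω₃ = r₂ω₂ sin(θ₄−θ₂) / [r₃ sin(θ₃−θ₄)].
Numerator sine = -0.48481; denominator sine = -0.95266.
Result = 0.0793·24.92·(-0.48481) / (0.1906·(-0.95266)) = +5.277 rad/s; magnitude 5.277 rad/s.

5.28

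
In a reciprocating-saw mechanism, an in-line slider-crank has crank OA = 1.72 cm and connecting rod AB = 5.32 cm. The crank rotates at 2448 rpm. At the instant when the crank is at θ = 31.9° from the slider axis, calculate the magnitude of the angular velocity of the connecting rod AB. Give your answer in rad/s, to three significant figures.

71.4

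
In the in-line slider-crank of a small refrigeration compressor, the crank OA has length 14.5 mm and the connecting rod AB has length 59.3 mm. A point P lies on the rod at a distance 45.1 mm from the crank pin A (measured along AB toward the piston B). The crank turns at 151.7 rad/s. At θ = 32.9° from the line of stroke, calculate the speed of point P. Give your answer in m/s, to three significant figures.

ω = 151.7 rad/s.  Crank-pin speed |V_A| = rω = 2.1997 m/s, perpendicular to OA.
Rod angle: sinφ = −(r/L) sinθ ⇒ φ = -7.632°; ω_rod = −rω cosθ/√(L²−r²sin²θ) = -31.423 rad/s.
V_P = V_A + ω_rod × AP, with AP = 0.0451 m along the rod.
Components: V_Px = −rω sinθ − a·ω_rod·sinφ = -1.383 m/s;  V_Py = rω cosθ + a·ω_rod·cosφ = +0.44225 m/s.
|V_P| = √(V_Px² + V_Py²) = 1.452 m/s.

1.45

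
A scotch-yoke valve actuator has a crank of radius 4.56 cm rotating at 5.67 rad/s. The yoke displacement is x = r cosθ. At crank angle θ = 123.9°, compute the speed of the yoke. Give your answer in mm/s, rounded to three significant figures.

ω = 5.67 rad/s
x = r cosθ ⇒ ẋ = −rω sinθ.
|v| = rω|sinθ| = 0.0456·5.67·|sin 123.9°| = 0.2146 m/s = 214.6 mm/s.

215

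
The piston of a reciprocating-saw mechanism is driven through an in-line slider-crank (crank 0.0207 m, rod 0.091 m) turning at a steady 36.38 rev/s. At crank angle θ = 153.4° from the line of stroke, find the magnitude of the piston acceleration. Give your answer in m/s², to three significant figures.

817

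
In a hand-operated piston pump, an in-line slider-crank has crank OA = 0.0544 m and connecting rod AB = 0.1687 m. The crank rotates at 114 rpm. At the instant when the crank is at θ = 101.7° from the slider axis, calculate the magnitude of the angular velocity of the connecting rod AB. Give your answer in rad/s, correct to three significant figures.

0.823

ω = 11.94 rad/s (converted from 114 rpm).
The rod makes angle φ with the slider axis where L sinφ = r sinθ; differentiating, L cosφ·φ̇ = r ω cosθ.
L cosφ = √(L² − r² sin²θ) = 0.16007 m.
|ω_rod| = r ω |cosθ| / √(L² − r² sin²θ) = 0.0544·11.94·0.20279/0.16007 = 0.82275 rad/s.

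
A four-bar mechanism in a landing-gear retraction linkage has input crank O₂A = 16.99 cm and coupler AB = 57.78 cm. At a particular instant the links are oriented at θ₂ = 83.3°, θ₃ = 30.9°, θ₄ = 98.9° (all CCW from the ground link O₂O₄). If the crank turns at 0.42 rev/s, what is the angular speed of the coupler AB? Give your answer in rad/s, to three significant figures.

0.225

ω₂ = 2.639 rad/s (from 0.42 rev/s).
Differentiating the loop-closure r₂e^{iθ₂}+r₃e^{iθ₃}=r₁+r₄e^{iθ₄} gives r₂ω₂e^{iθ₂}+r₃ω₃e^{iθ₃}=r₄ω₄e^{iθ₄}.
Eliminating the other unknown: ω₃ = r₂ω₂ sin(θ₄−θ₂) / [r₃ sin(θ₃−θ₄)].
Numerator sine = +0.26892; denominator sine = -0.92718.
Result = 0.1699·2.639·(+0.26892) / (0.5778·(-0.92718)) = -0.22506 rad/s; magnitude 0.22506 rad/s.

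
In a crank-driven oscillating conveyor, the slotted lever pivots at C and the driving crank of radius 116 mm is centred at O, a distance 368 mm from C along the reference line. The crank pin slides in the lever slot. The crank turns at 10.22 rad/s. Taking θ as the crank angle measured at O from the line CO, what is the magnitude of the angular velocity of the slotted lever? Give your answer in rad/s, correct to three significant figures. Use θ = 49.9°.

2.05

ω = 10.22 rad/s
Crank pin A relative to C: A = (d + r cosθ, r sinθ); lever angle φ = atan2(r sinθ, d + r cosθ).
Differentiating tanφ: φ̇ = rω(d cosθ + r)/(d² + r² + 2dr cosθ).
d² + r² + 2dr cosθ = |CA|² = 0.203873 m²;  d cosθ + r = +0.35304 m.
|ω_lever| = |0.116·10.22·+0.35304| / 0.203873 = 2.0529 rad/s.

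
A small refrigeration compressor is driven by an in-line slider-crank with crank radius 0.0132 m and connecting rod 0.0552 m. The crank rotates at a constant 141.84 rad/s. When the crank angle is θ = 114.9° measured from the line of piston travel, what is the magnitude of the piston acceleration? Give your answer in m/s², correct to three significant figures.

ω = 141.8 rad/s
x(θ) = r cosθ + √(L² − r² sin²θ); with ω constant, a = ω²·d²x/dθ².
d²x/dθ² = −r cosθ − r²(cos2θ)/√u − r⁴ sin²2θ/(4u^{3/2}),  u = L² − r² sin²θ = 0.00290369 m².
Substituting r = 0.0132 m, L = 0.0552 m, θ = 114.9°: d²x/dθ² = +0.0076165 m.
a = ω²·d²x/dθ² = (141.8)²·(+0.0076165) = +153.23 m/s²;  |a| = 153.23 m/s².

153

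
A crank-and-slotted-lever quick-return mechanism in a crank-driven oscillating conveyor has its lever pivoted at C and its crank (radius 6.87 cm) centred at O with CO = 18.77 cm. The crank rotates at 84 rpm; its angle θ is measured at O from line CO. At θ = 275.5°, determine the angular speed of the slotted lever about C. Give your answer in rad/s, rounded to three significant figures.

ω = 8.796 rad/s (from 84 rpm).
Crank pin A relative to C: A = (d + r cosθ, r sinθ); lever angle φ = atan2(r sinθ, d + r cosθ).
Differentiating tanφ: φ̇ = rω(d cosθ + r)/(d² + r² + 2dr cosθ).
d² + r² + 2dr cosθ = |CA|² = 0.0424228 m²;  d cosθ + r = +0.08669 m.
|ω_lever| = |0.0687·8.796·+0.08669| / 0.0424228 = 1.2349 rad/s.

1.23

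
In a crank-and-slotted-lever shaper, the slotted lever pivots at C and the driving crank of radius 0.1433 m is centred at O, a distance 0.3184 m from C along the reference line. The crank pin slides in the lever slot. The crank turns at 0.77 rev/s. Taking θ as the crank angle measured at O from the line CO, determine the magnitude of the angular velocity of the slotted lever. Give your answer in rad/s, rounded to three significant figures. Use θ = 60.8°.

ω = 4.838 rad/s (from 0.77 rev/s).
Crank pin A relative to C: A = (d + r cosθ, r sinθ); lever angle φ = atan2(r sinθ, d + r cosθ).
Differentiating tanφ: φ̇ = rω(d cosθ + r)/(d² + r² + 2dr cosθ).
d² + r² + 2dr cosθ = |CA|² = 0.166432 m²;  d cosθ + r = +0.29863 m.
|ω_lever| = |0.1433·4.838·+0.29863| / 0.166432 = 1.244 rad/s.

1.24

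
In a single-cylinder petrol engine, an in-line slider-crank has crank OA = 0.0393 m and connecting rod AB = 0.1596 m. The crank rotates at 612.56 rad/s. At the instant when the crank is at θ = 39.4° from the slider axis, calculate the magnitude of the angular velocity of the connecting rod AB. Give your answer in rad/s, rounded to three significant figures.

ω = 612.6 rad/s
The rod makes angle φ with the slider axis where L sinφ = r sinθ; differentiating, L cosφ·φ̇ = r ω cosθ.
L cosφ = √(L² − r² sin²θ) = 0.15764 m.
|ω_rod| = r ω |cosθ| / √(L² − r² sin²θ) = 0.0393·612.6·0.77273/0.15764 = 118.01 rad/s.

118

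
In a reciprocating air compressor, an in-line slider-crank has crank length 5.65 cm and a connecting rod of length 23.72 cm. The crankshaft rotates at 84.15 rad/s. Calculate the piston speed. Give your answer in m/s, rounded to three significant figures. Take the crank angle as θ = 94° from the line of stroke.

4.66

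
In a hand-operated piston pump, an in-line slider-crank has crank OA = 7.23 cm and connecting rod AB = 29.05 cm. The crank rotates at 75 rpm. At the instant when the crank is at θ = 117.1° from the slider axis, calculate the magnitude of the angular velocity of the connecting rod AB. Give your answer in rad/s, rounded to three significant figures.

ω = 7.854 rad/s (converted from 75 rpm).
The rod makes angle φ with the slider axis where L sinφ = r sinθ; differentiating, L cosφ·φ̇ = r ω cosθ.
L cosφ = √(L² − r² sin²θ) = 0.28328 m.
|ω_rod| = r ω |cosθ| / √(L² − r² sin²θ) = 0.0723·7.854·0.45554/0.28328 = 0.91315 rad/s.

0.913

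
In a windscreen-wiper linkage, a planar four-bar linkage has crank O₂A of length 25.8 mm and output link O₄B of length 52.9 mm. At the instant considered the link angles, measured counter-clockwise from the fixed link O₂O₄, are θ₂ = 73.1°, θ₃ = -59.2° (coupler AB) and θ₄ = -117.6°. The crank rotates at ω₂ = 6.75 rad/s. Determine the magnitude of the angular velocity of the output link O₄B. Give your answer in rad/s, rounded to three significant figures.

2.86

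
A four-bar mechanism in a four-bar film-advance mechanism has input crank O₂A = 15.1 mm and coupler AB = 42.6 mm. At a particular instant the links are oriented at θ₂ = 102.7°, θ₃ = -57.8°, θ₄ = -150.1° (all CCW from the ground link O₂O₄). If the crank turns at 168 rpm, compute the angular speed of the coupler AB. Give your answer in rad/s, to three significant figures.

5.96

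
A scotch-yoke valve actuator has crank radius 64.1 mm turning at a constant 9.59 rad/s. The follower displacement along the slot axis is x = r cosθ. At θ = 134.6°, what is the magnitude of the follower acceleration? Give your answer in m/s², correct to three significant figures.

4.14

ω = 9.59 rad/s
x = r cosθ ⇒ ẍ = −rω² cosθ (ω constant).
|a| = rω²|cosθ| = 0.0641·(9.59)²·|cos 134.6°| = 4.1393 m/s².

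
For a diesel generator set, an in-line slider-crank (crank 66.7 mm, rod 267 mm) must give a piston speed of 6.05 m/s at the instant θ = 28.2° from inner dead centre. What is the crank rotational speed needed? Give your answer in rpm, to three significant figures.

For an in-line slider-crank, |v_piston| = rω|sinθ|·[1 + r cosθ/√(L² − r² sin²θ)].
With r = 0.0667 m, L = 0.267 m, θ = 28.2°: the bracketed kinematic factor |dx/dθ| = 0.038507 m.
ω = v/|dx/dθ| = 6.05/0.038507 = 157.11 rad/s.
N = 60ω/(2π) = 1500.3 rpm.

1500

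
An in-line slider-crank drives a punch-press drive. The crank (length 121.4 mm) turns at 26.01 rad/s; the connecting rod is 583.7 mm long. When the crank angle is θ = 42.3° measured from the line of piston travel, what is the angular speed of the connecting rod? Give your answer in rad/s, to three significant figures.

4.04

ω = 26.01 rad/s
The rod makes angle φ with the slider axis where L sinφ = r sinθ; differentiating, L cosφ·φ̇ = r ω cosθ.
L cosφ = √(L² − r² sin²θ) = 0.57795 m.
|ω_rod| = r ω |cosθ| / √(L² − r² sin²θ) = 0.1214·26.01·0.73963/0.57795 = 4.0409 rad/s.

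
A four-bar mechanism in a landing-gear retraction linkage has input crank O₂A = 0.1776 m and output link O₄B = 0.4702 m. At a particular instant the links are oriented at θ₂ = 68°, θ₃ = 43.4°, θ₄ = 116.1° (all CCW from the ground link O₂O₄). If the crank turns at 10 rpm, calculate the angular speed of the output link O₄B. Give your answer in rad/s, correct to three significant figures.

ω₂ = 1.047 rad/s (from 10 rpm).
Differentiating the loop-closure r₂e^{iθ₂}+r₃e^{iθ₃}=r₁+r₄e^{iθ₄} gives r₂ω₂e^{iθ₂}+r₃ω₃e^{iθ₃}=r₄ω₄e^{iθ₄}.
Eliminating the other unknown: ω₄ = r₂ω₂ sin(θ₂−θ₃) / [r₄ sin(θ₄−θ₃)].
Numerator sine = +0.41628; denominator sine = +0.95476.
Result = 0.1776·1.047·(+0.41628) / (0.4702·(+0.95476)) = +0.17246 rad/s; magnitude 0.17246 rad/s.

0.172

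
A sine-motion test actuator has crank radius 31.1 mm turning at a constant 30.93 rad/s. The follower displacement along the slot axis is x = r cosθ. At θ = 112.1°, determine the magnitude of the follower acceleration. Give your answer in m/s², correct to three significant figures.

ω = 30.93 rad/s
x = r cosθ ⇒ ẍ = −rω² cosθ (ω constant).
|a| = rω²|cosθ| = 0.0311·(30.93)²·|cos 112.1°| = 11.194 m/s².

11.2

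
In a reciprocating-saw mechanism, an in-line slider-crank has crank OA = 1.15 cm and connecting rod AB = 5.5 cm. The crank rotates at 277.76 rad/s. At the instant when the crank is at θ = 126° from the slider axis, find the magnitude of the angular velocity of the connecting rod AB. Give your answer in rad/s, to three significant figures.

ω = 277.8 rad/s
The rod makes angle φ with the slider axis where L sinφ = r sinθ; differentiating, L cosφ·φ̇ = r ω cosθ.
L cosφ = √(L² − r² sin²θ) = 0.054207 m.
|ω_rod| = r ω |cosθ| / √(L² − r² sin²θ) = 0.0115·277.8·0.58779/0.054207 = 34.636 rad/s.

34.6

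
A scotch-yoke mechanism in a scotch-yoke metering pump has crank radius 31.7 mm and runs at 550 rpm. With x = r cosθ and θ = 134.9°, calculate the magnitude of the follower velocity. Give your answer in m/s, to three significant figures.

1.29

ω = 57.6 rad/s (from 550 rpm).
x = r cosθ ⇒ ẋ = −rω sinθ.
|v| = rω|sinθ| = 0.0317·57.6·|sin 134.9°| = 1.2933 m/s.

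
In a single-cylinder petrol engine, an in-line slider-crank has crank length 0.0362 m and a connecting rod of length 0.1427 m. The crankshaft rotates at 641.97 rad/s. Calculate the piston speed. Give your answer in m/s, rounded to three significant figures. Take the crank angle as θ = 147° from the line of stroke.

9.94

ω = 642 rad/s
For an in-line slider-crank, x = r cosθ + √(L² − r² sin²θ), so v = −rω sinθ·[1 + r cosθ/√(L² − r² sin²θ)].
With r = 0.0362 m, L = 0.1427 m, θ = 147°: √(L² − r² sin²θ) = 0.14133 m.
v = −0.0362·642·0.54464·[1 + 0.0362·-0.83867/0.14133] = -9.9381 m/s.
|v| = 9.9381 m/s.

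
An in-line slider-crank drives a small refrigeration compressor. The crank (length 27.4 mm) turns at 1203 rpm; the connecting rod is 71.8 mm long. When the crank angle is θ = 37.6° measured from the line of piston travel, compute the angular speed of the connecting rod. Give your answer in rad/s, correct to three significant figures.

39.2

ω = 126 rad/s (converted from 1203 rpm).
The rod makes angle φ with the slider axis where L sinφ = r sinθ; differentiating, L cosφ·φ̇ = r ω cosθ.
L cosφ = √(L² − r² sin²θ) = 0.069827 m.
|ω_rod| = r ω |cosθ| / √(L² − r² sin²θ) = 0.0274·126·0.79229/0.069827 = 39.166 rad/s.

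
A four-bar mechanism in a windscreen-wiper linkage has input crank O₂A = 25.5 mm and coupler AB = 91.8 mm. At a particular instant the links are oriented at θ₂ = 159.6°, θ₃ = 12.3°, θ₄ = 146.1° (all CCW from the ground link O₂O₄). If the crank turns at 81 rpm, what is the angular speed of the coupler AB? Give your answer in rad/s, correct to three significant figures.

ω₂ = 8.482 rad/s (from 81 rpm).
Differentiating the loop-closure r₂e^{iθ₂}+r₃e^{iθ₃}=r₁+r₄e^{iθ₄} gives r₂ω₂e^{iθ₂}+r₃ω₃e^{iθ₃}=r₄ω₄e^{iθ₄}.
Eliminating the other unknown: ω₃ = r₂ω₂ sin(θ₄−θ₂) / [r₃ sin(θ₃−θ₄)].
Numerator sine = -0.23345; denominator sine = -0.72176.
Result = 0.0255·8.482·(-0.23345) / (0.0918·(-0.72176)) = +0.76209 rad/s; magnitude 0.76209 rad/s.

0.762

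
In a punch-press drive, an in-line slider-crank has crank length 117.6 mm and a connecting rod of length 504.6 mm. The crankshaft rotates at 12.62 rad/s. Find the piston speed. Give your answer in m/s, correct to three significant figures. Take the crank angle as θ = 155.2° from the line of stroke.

ω = 12.62 rad/s
For an in-line slider-crank, x = r cosθ + √(L² − r² sin²θ), so v = −rω sinθ·[1 + r cosθ/√(L² − r² sin²θ)].
With r = 0.1176 m, L = 0.5046 m, θ = 155.2°: √(L² − r² sin²θ) = 0.50218 m.
v = −0.1176·12.62·0.41945·[1 + 0.1176·-0.90778/0.50218] = -0.49018 m/s.
|v| = 0.49018 m/s.

0.490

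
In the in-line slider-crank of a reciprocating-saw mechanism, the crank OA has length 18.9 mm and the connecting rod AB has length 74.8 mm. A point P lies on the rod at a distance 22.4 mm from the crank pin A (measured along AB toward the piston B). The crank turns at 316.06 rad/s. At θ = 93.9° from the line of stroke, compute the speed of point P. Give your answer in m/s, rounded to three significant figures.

5.93

ω = 316.1 rad/s.  Crank-pin speed |V_A| = rω = 5.9735 m/s, perpendicular to OA.
Rod angle: sinφ = −(r/L) sinθ ⇒ φ = -14.601°; ω_rod = −rω cosθ/√(L²−r²sin²θ) = +5.613 rad/s.
V_P = V_A + ω_rod × AP, with AP = 0.0224 m along the rod.
Components: V_Px = −rω sinθ − a·ω_rod·sinφ = -5.928 m/s;  V_Py = rω cosθ + a·ω_rod·cosφ = -0.28462 m/s.
|V_P| = √(V_Px² + V_Py²) = 5.9348 m/s.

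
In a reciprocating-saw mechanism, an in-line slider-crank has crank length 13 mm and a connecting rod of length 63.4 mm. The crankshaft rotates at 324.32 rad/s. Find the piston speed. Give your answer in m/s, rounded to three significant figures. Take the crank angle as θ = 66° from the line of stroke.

4.18

ω = 324.3 rad/s
For an in-line slider-crank, x = r cosθ + √(L² − r² sin²θ), so v = −rω sinθ·[1 + r cosθ/√(L² − r² sin²θ)].
With r = 0.013 m, L = 0.0634 m, θ = 66°: √(L² − r² sin²θ) = 0.062278 m.
v = −0.013·324.3·0.91355·[1 + 0.013·0.40674/0.062278] = -4.1787 m/s.
|v| = 4.1787 m/s.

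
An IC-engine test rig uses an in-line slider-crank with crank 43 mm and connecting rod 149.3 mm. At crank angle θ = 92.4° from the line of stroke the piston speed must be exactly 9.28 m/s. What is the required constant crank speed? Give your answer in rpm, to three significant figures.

2090

For an in-line slider-crank, |v_piston| = rω|sinθ|·[1 + r cosθ/√(L² − r² sin²θ)].
With r = 0.043 m, L = 0.1493 m, θ = 92.4°: the bracketed kinematic factor |dx/dθ| = 0.042421 m.
ω = v/|dx/dθ| = 9.28/0.042421 = 218.76 rad/s.
N = 60ω/(2π) = 2089 rpm.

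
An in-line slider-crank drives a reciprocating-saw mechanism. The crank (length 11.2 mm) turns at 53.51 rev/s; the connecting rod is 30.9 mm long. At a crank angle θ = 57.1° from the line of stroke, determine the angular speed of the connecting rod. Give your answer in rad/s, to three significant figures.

69.5

ω = 336.2 rad/s (converted from 53.51 rev/s).
The rod makes angle φ with the slider axis where L sinφ = r sinθ; differentiating, L cosφ·φ̇ = r ω cosθ.
L cosφ = √(L² − r² sin²θ) = 0.029434 m.
|ω_rod| = r ω |cosθ| / √(L² − r² sin²θ) = 0.0112·336.2·0.54317/0.029434 = 69.489 rad/s.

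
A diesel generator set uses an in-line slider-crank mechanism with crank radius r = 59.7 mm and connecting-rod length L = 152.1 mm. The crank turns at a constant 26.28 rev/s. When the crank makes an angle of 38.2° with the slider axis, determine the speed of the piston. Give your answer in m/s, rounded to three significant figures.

ω = 2π·26.3 = 165.1 rad/s
For an in-line slider-crank, x = r cosθ + √(L² − r² sin²θ), so v = −rω sinθ·[1 + r cosθ/√(L² − r² sin²θ)].
With r = 0.0597 m, L = 0.1521 m, θ = 38.2°: √(L² − r² sin²θ) = 0.14755 m.
v = −0.0597·165.1·0.61841·[1 + 0.0597·0.78586/0.14755] = -8.0345 m/s.
|v| = 8.0345 m/s.

8.03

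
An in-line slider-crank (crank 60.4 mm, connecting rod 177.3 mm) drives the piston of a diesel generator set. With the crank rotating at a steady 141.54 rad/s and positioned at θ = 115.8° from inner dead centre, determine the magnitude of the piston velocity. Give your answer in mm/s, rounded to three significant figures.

ω = 141.5 rad/s
For an in-line slider-crank, x = r cosθ + √(L² − r² sin²θ), so v = −rω sinθ·[1 + r cosθ/√(L² − r² sin²θ)].
With r = 0.0604 m, L = 0.1773 m, θ = 115.8°: √(L² − r² sin²θ) = 0.16875 m.
v = −0.0604·141.5·0.90032·[1 + 0.0604·-0.43523/0.16875] = -6.4979 m/s.
|v| = 6.4979 m/s = 6497.9 mm/s.

6500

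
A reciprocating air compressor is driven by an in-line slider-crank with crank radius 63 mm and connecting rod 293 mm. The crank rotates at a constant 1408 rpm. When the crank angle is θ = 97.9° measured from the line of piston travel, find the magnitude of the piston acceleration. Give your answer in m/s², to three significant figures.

ω = 2π·1408/60 = 147.4 rad/s
x(θ) = r cosθ + √(L² − r² sin²θ); with ω constant, a = ω²·d²x/dθ².
d²x/dθ² = −r cosθ − r²(cos2θ)/√u − r⁴ sin²2θ/(4u^{3/2}),  u = L² − r² sin²θ = 0.081955 m².
Substituting r = 0.063 m, L = 0.293 m, θ = 97.9°: d²x/dθ² = +0.021987 m.
a = ω²·d²x/dθ² = (147.4)²·(+0.021987) = +478 m/s²;  |a| = 478 m/s².

478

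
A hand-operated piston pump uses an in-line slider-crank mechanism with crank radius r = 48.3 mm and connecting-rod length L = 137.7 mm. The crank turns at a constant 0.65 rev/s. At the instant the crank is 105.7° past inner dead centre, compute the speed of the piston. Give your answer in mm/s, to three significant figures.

ω = 2π·0.65 = 4.084 rad/s
For an in-line slider-crank, x = r cosθ + √(L² − r² sin²θ), so v = −rω sinθ·[1 + r cosθ/√(L² − r² sin²θ)].
With r = 0.0483 m, L = 0.1377 m, θ = 105.7°: √(L² − r² sin²θ) = 0.12961 m.
v = −0.0483·4.084·0.96269·[1 + 0.0483·-0.27060/0.12961] = -0.17075 m/s.
|v| = 0.17075 m/s = 170.75 mm/s.

171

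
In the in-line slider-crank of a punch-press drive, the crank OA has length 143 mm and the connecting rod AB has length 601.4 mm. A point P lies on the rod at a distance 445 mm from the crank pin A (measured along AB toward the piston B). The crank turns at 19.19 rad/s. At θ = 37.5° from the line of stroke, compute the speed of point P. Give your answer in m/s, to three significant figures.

1.99

ω = 19.19 rad/s.  Crank-pin speed |V_A| = rω = 2.7442 m/s, perpendicular to OA.
Rod angle: sinφ = −(r/L) sinθ ⇒ φ = -8.323°; ω_rod = −rω cosθ/√(L²−r²sin²θ) = -3.6586 rad/s.
V_P = V_A + ω_rod × AP, with AP = 0.445 m along the rod.
Components: V_Px = −rω sinθ − a·ω_rod·sinφ = -1.9062 m/s;  V_Py = rω cosθ + a·ω_rod·cosφ = +0.56618 m/s.
|V_P| = √(V_Px² + V_Py²) = 1.9885 m/s.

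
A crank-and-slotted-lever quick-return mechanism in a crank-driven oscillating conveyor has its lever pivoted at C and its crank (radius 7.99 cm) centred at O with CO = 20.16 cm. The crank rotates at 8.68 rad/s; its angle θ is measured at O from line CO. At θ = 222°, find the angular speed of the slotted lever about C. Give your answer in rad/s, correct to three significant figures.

2.10

ω = 8.68 rad/s
Crank pin A relative to C: A = (d + r cosθ, r sinθ); lever angle φ = atan2(r sinθ, d + r cosθ).
Differentiating tanφ: φ̇ = rω(d cosθ + r)/(d² + r² + 2dr cosθ).
d² + r² + 2dr cosθ = |CA|² = 0.0230857 m²;  d cosθ + r = -0.069918 m.
|ω_lever| = |0.0799·8.68·-0.069918| / 0.0230857 = 2.1005 rad/s.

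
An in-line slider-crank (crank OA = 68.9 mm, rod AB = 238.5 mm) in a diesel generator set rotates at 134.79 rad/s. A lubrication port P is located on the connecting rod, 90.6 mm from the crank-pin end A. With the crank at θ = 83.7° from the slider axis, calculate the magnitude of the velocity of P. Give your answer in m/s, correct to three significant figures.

ω = 134.8 rad/s.  Crank-pin speed |V_A| = rω = 9.287 m/s, perpendicular to OA.
Rod angle: sinφ = −(r/L) sinθ ⇒ φ = -16.687°; ω_rod = −rω cosθ/√(L²−r²sin²θ) = -4.4608 rad/s.
V_P = V_A + ω_rod × AP, with AP = 0.0906 m along the rod.
Components: V_Px = −rω sinθ − a·ω_rod·sinφ = -9.347 m/s;  V_Py = rω cosθ + a·ω_rod·cosφ = +0.63197 m/s.
|V_P| = √(V_Px² + V_Py²) = 9.3683 m/s.

9.37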